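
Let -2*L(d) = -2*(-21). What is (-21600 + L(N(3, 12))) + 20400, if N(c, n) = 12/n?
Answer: -1221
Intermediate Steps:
L(d) = -21 (L(d) = -(-1)*(-21) = -1/2*42 = -21)
(-21600 + L(N(3, 12))) + 20400 = (-21600 - 21) + 20400 = -21621 + 20400 = -1221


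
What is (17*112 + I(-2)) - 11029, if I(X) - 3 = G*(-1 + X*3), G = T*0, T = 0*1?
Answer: -9122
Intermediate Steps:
T = 0
G = 0 (G = 0*0 = 0)
I(X) = 3 (I(X) = 3 + 0*(-1 + X*3) = 3 + 0*(-1 + 3*X) = 3 + 0 = 3)
(17*112 + I(-2)) - 11029 = (17*112 + 3) - 11029 = (1904 + 3) - 11029 = 1907 - 11029 = -9122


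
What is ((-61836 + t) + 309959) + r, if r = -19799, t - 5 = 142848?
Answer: 371177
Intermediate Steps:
t = 142853 (t = 5 + 142848 = 142853)
((-61836 + t) + 309959) + r = ((-61836 + 142853) + 309959) - 19799 = (81017 + 309959) - 19799 = 390976 - 19799 = 371177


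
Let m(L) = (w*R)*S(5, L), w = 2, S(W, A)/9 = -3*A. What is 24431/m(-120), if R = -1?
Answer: -24431/6480 ≈ -3.7702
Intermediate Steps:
S(W, A) = -27*A (S(W, A) = 9*(-3*A) = -27*A)
m(L) = 54*L (m(L) = (2*(-1))*(-27*L) = -(-54)*L = 54*L)
24431/m(-120) = 24431/((54*(-120))) = 24431/(-6480) = 24431*(-1/6480) = -24431/6480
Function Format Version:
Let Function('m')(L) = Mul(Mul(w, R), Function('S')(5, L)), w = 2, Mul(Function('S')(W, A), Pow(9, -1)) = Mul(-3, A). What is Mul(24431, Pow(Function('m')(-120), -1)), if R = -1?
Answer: Rational(-24431, 6480) ≈ -3.7702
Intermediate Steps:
Function('S')(W, A) = Mul(-27, A) (Function('S')(W, A) = Mul(9, Mul(-3, A)) = Mul(-27, A))
Function('m')(L) = Mul(54, L) (Function('m')(L) = Mul(Mul(2, -1), Mul(-27, L)) = Mul(-2, Mul(-27, L)) = Mul(54, L))
Mul(24431, Pow(Function('m')(-120), -1)) = Mul(24431, Pow(Mul(54, -120), -1)) = Mul(24431, Pow(-6480, -1)) = Mul(24431, Rational(-1, 6480)) = Rational(-24431, 6480)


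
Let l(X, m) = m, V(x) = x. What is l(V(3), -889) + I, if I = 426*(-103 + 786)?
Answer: 290069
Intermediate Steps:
I = 290958 (I = 426*683 = 290958)
l(V(3), -889) + I = -889 + 290958 = 290069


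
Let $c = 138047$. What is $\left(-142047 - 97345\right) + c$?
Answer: $-101345$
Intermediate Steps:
$\left(-142047 - 97345\right) + c = \left(-142047 - 97345\right) + 138047 = -239392 + 138047 = -101345$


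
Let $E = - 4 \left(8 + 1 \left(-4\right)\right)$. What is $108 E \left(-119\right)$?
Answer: $205632$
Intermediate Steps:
$E = -16$ ($E = - 4 \left(8 - 4\right) = \left(-4\right) 4 = -16$)
$108 E \left(-119\right) = 108 \left(-16\right) \left(-119\right) = \left(-1728\right) \left(-119\right) = 205632$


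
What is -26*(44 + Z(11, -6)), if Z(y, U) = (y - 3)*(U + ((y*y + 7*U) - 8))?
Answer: -14664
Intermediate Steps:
Z(y, U) = (-3 + y)*(-8 + y**2 + 8*U) (Z(y, U) = (-3 + y)*(U + ((y**2 + 7*U) - 8)) = (-3 + y)*(U + (-8 + y**2 + 7*U)) = (-3 + y)*(-8 + y**2 + 8*U))
-26*(44 + Z(11, -6)) = -26*(44 + (24 + 11**3 - 24*(-6) - 8*11 - 3*11**2 + 8*(-6)*11)) = -26*(44 + (24 + 1331 + 144 - 88 - 3*121 - 528)) = -26*(44 + (24 + 1331 + 144 - 88 - 363 - 528)) = -26*(44 + 520) = -26*564 = -14664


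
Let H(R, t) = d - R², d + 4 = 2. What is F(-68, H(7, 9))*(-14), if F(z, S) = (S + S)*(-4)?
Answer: -5712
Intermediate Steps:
d = -2 (d = -4 + 2 = -2)
H(R, t) = -2 - R²
F(z, S) = -8*S (F(z, S) = (2*S)*(-4) = -8*S)
F(-68, H(7, 9))*(-14) = -8*(-2 - 1*7²)*(-14) = -8*(-2 - 1*49)*(-14) = -8*(-2 - 49)*(-14) = -8*(-51)*(-14) = 408*(-14) = -5712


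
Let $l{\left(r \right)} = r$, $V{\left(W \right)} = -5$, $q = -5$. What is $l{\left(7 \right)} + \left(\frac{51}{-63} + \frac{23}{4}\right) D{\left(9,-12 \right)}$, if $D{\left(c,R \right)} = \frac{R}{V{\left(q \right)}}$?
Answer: $\frac{132}{7} \approx 18.857$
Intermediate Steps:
$D{\left(c,R \right)} = - \frac{R}{5}$ ($D{\left(c,R \right)} = \frac{R}{-5} = R \left(- \frac{1}{5}\right) = - \frac{R}{5}$)
$l{\left(7 \right)} + \left(\frac{51}{-63} + \frac{23}{4}\right) D{\left(9,-12 \right)} = 7 + \left(\frac{51}{-63} + \frac{23}{4}\right) \left(\left(- \frac{1}{5}\right) \left(-12\right)\right) = 7 + \left(51 \left(- \frac{1}{63}\right) + 23 \cdot \frac{1}{4}\right) \frac{12}{5} = 7 + \left(- \frac{17}{21} + \frac{23}{4}\right) \frac{12}{5} = 7 + \frac{415}{84} \cdot \frac{12}{5} = 7 + \frac{83}{7} = \frac{132}{7}$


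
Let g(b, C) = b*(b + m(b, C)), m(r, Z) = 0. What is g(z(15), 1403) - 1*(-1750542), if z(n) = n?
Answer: 1750767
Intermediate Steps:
g(b, C) = b² (g(b, C) = b*(b + 0) = b*b = b²)
g(z(15), 1403) - 1*(-1750542) = 15² - 1*(-1750542) = 225 + 1750542 = 1750767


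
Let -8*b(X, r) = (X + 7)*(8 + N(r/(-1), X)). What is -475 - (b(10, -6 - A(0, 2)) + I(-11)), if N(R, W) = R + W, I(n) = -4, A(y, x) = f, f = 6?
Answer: -1629/4 ≈ -407.25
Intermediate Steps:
A(y, x) = 6
b(X, r) = -(7 + X)*(8 + X - r)/8 (b(X, r) = -(X + 7)*(8 + (r/(-1) + X))/8 = -(7 + X)*(8 + (r*(-1) + X))/8 = -(7 + X)*(8 + (-r + X))/8 = -(7 + X)*(8 + (X - r))/8 = -(7 + X)*(8 + X - r)/8)
-475 - (b(10, -6 - A(0, 2)) + I(-11)) = -475 - ((-7 - 15/8*10 + 7*(-6 - 1*6)/8 - 1/8*10*(10 - (-6 - 1*6))) - 4) = -475 - ((-7 - 75/4 + 7*(-6 - 6)/8 - 1/8*10*(10 - (-6 - 6))) - 4) = -475 - ((-7 - 75/4 + (7/8)*(-12) - 1/8*10*(10 - 1*(-12))) - 4) = -475 - ((-7 - 75/4 - 21/2 - 1/8*10*(10 + 12)) - 4) = -475 - ((-7 - 75/4 - 21/2 - 1/8*10*22) - 4) = -475 - ((-7 - 75/4 - 21/2 - 55/2) - 4) = -475 - (-255/4 - 4) = -475 - 1*(-271/4) = -475 + 271/4 = -1629/4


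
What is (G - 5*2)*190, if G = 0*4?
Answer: -1900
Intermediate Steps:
G = 0
(G - 5*2)*190 = (0 - 5*2)*190 = (0 - 10)*190 = -10*190 = -1900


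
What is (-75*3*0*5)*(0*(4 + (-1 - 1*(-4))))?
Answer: 0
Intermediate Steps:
(-75*3*0*5)*(0*(4 + (-1 - 1*(-4)))) = (-0*5)*(0*(4 + (-1 + 4))) = (-75*0)*(0*(4 + 3)) = 0*(0*7) = 0*0 = 0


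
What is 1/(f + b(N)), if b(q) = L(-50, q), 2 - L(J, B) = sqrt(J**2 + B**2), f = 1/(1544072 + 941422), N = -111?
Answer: -12355363333566/91534690832999435 - 6177680424036*sqrt(14821)/91534690832999435 ≈ -0.0083513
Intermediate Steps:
f = 1/2485494 ≈ 4.0233e-7
L(J, B) = 2 - sqrt(B**2 + J**2) (L(J, B) = 2 - sqrt(J**2 + B**2) = 2 - sqrt(B**2 + J**2))
b(q) = 2 - sqrt(2500 + q**2) (b(q) = 2 - sqrt(q**2 + (-50)**2) = 2 - sqrt(q**2 + 2500) = 2 - sqrt(2500 + q**2))
1/(f + b(N)) = 1/(1/2485494 + (2 - sqrt(2500 + (-111)**2))) = 1/(1/2485494 + (2 - sqrt(2500 + 12321))) = 1/(1/2485494 + (2 - sqrt(14821))) = 1/(4970989/2485494 - sqrt(14821))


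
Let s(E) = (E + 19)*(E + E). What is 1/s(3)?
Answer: 1/132 ≈ 0.0075758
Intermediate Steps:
s(E) = 2*E*(19 + E) (s(E) = (19 + E)*(2*E) = 2*E*(19 + E))
1/s(3) = 1/(2*3*(19 + 3)) = 1/(2*3*22) = 1/132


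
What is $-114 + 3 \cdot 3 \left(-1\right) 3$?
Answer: $-141$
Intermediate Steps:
$-114 + 3 \cdot 3 \left(-1\right) 3 = -114 + 3 \left(\left(-3\right) 3\right) = -114 + 3 \left(-9\right) = -114 - 27 = -141$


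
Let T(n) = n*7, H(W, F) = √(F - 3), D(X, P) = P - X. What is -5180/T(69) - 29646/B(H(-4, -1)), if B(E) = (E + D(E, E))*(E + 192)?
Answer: -12618373/1271946 + 711504*I/9217 ≈ -9.9205 + 77.195*I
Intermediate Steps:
H(W, F) = √(-3 + F)
B(E) = E*(192 + E) (B(E) = (E + (E - E))*(E + 192) = (E + 0)*(192 + E) = E*(192 + E))
T(n) = 7*n
-5180/T(69) - 29646/B(H(-4, -1)) = -5180/(7*69) - 29646*1/(√(-3 - 1)*(192 + √(-3 - 1))) = -5180/483 - 29646*(-I/(2*(192 + √(-4)))) = -5180*1/483 - 29646*(-I*(192 - 2*I)/73736) = -740/69 - 29646*(-I*(192 - 2*I)/73736) = -740/69 - (-14823)*I*(192 - 2*I)/36868 = -740/69 + 14823*I*(192 - 2*I)/36868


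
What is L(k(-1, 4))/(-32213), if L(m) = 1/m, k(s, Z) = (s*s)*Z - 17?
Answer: 1/418769 ≈ 2.3880e-6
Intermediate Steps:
k(s, Z) = -17 + Z*s² (k(s, Z) = s²*Z - 17 = Z*s² - 17 = -17 + Z*s²)
L(k(-1, 4))/(-32213) = 1/(-17 + 4*(-1)²*(-32213)) = -1/32213/(-17 + 4*1) = -1/32213/(-17 + 4) = -1/32213/(-13) = -1/13*(-1/32213) = 1/418769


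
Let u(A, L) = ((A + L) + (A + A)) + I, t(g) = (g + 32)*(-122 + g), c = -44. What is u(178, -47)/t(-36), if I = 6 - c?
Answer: 537/632 ≈ 0.84968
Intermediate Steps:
I = 50 (I = 6 - 1*(-44) = 6 + 44 = 50)
t(g) = (-122 + g)*(32 + g) (t(g) = (32 + g)*(-122 + g) = (-122 + g)*(32 + g))
u(A, L) = 50 + L + 3*A (u(A, L) = ((A + L) + (A + A)) + 50 = ((A + L) + 2*A) + 50 = (L + 3*A) + 50 = 50 + L + 3*A)
u(178, -47)/t(-36) = (50 - 47 + 3*178)/(-3904 + (-36)² - 90*(-36)) = (50 - 47 + 534)/(-3904 + 1296 + 3240) = 537/632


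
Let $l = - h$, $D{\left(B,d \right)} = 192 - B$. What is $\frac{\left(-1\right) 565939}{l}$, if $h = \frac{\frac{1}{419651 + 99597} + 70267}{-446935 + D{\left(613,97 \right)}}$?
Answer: $- \frac{131461239279802432}{36485999217} \approx -3.6031 \cdot 10^{6}$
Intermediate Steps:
$h = - \frac{36485999217}{232288708288}$ ($h = \frac{\frac{1}{419651 + 99597} + 70267}{-446935 + \left(192 - 613\right)} = \frac{\frac{1}{519248} + 70267}{-446935 + \left(192 - 613\right)} = \frac{\frac{1}{519248} + 70267}{-446935 - 421} = \frac{36485999217}{519248 \left(-447356\right)} = \frac{36485999217}{519248} \left(- \frac{1}{447356}\right) = - \frac{36485999217}{232288708288} \approx -0.15707$)
$l = \frac{36485999217}{232288708288}$ ($l = \left(-1\right) \left(- \frac{36485999217}{232288708288}\right) = \frac{36485999217}{232288708288} \approx 0.15707$)
$\frac{\left(-1\right) 565939}{l} = \frac{\left(-1\right) 565939}{\frac{36485999217}{232288708288}} = \left(-565939\right) \frac{232288708288}{36485999217} = - \frac{131461239279802432}{36485999217}$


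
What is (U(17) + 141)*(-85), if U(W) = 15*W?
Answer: -33660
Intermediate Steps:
(U(17) + 141)*(-85) = (15*17 + 141)*(-85) = (255 + 141)*(-85) = 396*(-85) = -33660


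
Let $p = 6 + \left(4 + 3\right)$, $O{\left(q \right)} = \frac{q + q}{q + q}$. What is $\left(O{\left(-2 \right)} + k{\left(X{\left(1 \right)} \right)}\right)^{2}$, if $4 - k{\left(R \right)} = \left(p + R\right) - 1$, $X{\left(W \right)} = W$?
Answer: $64$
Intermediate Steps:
$O{\left(q \right)} = 1$ ($O{\left(q \right)} = \frac{2 q}{2 q} = 2 q \frac{1}{2 q} = 1$)
$p = 13$ ($p = 6 + 7 = 13$)
$k{\left(R \right)} = -8 - R$ ($k{\left(R \right)} = 4 - \left(\left(13 + R\right) - 1\right) = 4 - \left(12 + R\right) = -8 - R$)
$\left(O{\left(-2 \right)} + k{\left(X{\left(1 \right)} \right)}\right)^{2} = \left(1 - 9\right)^{2} = \left(-8\right)^{2} = 64$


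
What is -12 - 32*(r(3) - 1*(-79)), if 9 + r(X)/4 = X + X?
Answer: -2156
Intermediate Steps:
r(X) = -36 + 8*X (r(X) = -36 + 4*(X + X) = -36 + 4*(2*X) = -36 + 8*X)
-12 - 32*(r(3) - 1*(-79)) = -12 - 32*((-36 + 8*3) - 1*(-79)) = -12 - 32*((-36 + 24) + 79) = -12 - 32*(-12 + 79) = -12 - 32*67 = -12 - 2144 = -2156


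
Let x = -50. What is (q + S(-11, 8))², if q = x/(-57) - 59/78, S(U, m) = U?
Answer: 259951129/2196324 ≈ 118.36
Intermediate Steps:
q = 179/1482 (q = -50/(-57) - 59/78 = -50*(-1/57) - 59*1/78 = 50/57 - 59/78 = 179/1482 ≈ 0.12078)
(q + S(-11, 8))² = (179/1482 - 11)² = (-16123/1482)² = 259951129/2196324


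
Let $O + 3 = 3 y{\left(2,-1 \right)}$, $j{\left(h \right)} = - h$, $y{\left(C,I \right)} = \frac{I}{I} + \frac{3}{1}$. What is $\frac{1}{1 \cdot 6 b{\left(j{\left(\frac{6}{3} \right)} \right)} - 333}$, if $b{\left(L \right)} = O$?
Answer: $- \frac{1}{279} \approx -0.0035842$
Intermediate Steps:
$y{\left(C,I \right)} = 4$ ($y{\left(C,I \right)} = 1 + 3 \cdot 1 = 1 + 3 = 4$)
$O = 9$ ($O = -3 + 3 \cdot 4 = -3 + 12 = 9$)
$b{\left(L \right)} = 9$
$\frac{1}{1 \cdot 6 b{\left(j{\left(\frac{6}{3} \right)} \right)} - 333} = \frac{1}{1 \cdot 6 \cdot 9 - 333} = \frac{1}{6 \cdot 9 - 333} = \frac{1}{54 - 333} = \frac{1}{-279} = - \frac{1}{279}$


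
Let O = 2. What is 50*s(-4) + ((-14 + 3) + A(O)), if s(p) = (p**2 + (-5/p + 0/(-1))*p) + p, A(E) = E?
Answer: 341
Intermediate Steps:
s(p) = -5 + p + p**2 (s(p) = (p**2 + (-5/p + 0*(-1))*p) + p = (p**2 + (-5/p + 0)*p) + p = (p**2 + (-5/p)*p) + p = (p**2 - 5) + p = (-5 + p**2) + p = -5 + p + p**2)
50*s(-4) + ((-14 + 3) + A(O)) = 50*(-5 - 4 + (-4)**2) + ((-14 + 3) + 2) = 50*(-5 - 4 + 16) + (-11 + 2) = 50*7 - 9 = 350 - 9 = 341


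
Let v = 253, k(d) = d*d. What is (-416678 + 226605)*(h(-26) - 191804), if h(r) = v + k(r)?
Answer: 36280183875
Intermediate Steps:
k(d) = d²
h(r) = 253 + r²
(-416678 + 226605)*(h(-26) - 191804) = (-416678 + 226605)*((253 + (-26)²) - 191804) = -190073*((253 + 676) - 191804) = -190073*(929 - 191804) = -190073*(-190875) = 36280183875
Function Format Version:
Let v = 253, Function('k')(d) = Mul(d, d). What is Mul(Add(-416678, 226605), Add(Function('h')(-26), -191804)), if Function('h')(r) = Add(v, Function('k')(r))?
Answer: 36280183875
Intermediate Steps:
Function('k')(d) = Pow(d, 2)
Function('h')(r) = Add(253, Pow(r, 2))
Mul(Add(-416678, 226605), Add(Function('h')(-26), -191804)) = Mul(Add(-416678, 226605), Add(Add(253, Pow(-26, 2)), -191804)) = Mul(-190073, Add(Add(253, 676), -191804)) = Mul(-190073, Add(929, -191804)) = Mul(-190073, -190875) = 36280183875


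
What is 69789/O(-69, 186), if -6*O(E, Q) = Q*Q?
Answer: -23263/1922 ≈ -12.104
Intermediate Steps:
O(E, Q) = -Q**2/6 (O(E, Q) = -Q*Q/6 = -Q**2/6)
69789/O(-69, 186) = 69789/((-1/6*186**2)) = 69789/((-1/6*34596)) = 69789/(-5766) = 69789*(-1/5766) = -23263/1922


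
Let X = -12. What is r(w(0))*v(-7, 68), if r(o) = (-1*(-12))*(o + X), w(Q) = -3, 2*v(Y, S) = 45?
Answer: -4050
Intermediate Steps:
v(Y, S) = 45/2 (v(Y, S) = (½)*45 = 45/2)
r(o) = -144 + 12*o (r(o) = (-1*(-12))*(o - 12) = 12*(-12 + o) = -144 + 12*o)
r(w(0))*v(-7, 68) = (-144 + 12*(-3))*(45/2) = (-144 - 36)*(45/2) = -180*45/2 = -4050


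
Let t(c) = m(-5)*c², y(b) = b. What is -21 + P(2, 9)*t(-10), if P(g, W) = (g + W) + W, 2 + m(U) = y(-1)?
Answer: -6021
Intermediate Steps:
m(U) = -3 (m(U) = -2 - 1 = -3)
P(g, W) = g + 2*W (P(g, W) = (W + g) + W = g + 2*W)
t(c) = -3*c²
-21 + P(2, 9)*t(-10) = -21 + (2 + 2*9)*(-3*(-10)²) = -21 + (2 + 18)*(-3*100) = -21 + 20*(-300) = -21 - 6000 = -6021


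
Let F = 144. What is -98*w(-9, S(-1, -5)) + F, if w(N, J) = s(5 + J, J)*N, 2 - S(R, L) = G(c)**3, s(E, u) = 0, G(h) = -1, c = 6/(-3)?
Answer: 144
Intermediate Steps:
c = -2 (c = 6*(-1/3) = -2)
S(R, L) = 3 (S(R, L) = 2 - 1*(-1)**3 = 2 - 1*(-1) = 2 + 1 = 3)
w(N, J) = 0 (w(N, J) = 0*N = 0)
-98*w(-9, S(-1, -5)) + F = -98*0 + 144 = 0 + 144 = 144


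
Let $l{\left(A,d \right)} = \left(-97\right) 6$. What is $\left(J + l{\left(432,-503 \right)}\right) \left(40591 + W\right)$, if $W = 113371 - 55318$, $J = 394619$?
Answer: $38869385828$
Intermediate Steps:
$l{\left(A,d \right)} = -582$
$W = 58053$ ($W = 113371 - 55318 = 58053$)
$\left(J + l{\left(432,-503 \right)}\right) \left(40591 + W\right) = \left(394619 - 582\right) \left(40591 + 58053\right) = 394037 \cdot 98644 = 38869385828$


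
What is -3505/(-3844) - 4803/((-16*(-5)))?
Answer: -4545583/76880 ≈ -59.126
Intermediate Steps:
-3505/(-3844) - 4803/((-16*(-5))) = -3505*(-1/3844) - 4803/80 = 3505/3844 - 4803*1/80 = 3505/3844 - 4803/80 = -4545583/76880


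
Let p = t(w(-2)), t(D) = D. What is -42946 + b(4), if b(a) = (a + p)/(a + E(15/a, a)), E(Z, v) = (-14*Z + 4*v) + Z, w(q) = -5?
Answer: -4938786/115 ≈ -42946.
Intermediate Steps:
p = -5
E(Z, v) = -13*Z + 4*v
b(a) = (-5 + a)/(-195/a + 5*a) (b(a) = (a - 5)/(a + (-195/a + 4*a)) = (-5 + a)/(a + (-195/a + 4*a)) = (-5 + a)/(-195/a + 5*a))
-42946 + b(4) = -42946 + (1/5)*4*(-5 + 4)/(-39 + 4**2) = -42946 + (1/5)*4*(-1)/(-39 + 16) = -42946 + (1/5)*4*(-1)/(-23) = -42946 + (1/5)*4*(-1/23)*(-1) = -42946 + 4/115 = -4938786/115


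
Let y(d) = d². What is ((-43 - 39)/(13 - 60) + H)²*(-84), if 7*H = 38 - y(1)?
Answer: -64199628/15463 ≈ -4151.8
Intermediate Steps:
H = 37/7 (H = (38 - 1*1²)/7 = (38 - 1*1)/7 = (38 - 1)/7 = (⅐)*37 = 37/7 ≈ 5.2857)
((-43 - 39)/(13 - 60) + H)²*(-84) = ((-43 - 39)/(13 - 60) + 37/7)²*(-84) = (-82/(-47) + 37/7)²*(-84) = (-82*(-1/47) + 37/7)²*(-84) = (82/47 + 37/7)²*(-84) = (2313/329)²*(-84) = (5349969/108241)*(-84) = -64199628/15463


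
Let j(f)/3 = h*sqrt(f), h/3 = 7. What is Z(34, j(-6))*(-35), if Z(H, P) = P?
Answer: -2205*I*sqrt(6) ≈ -5401.1*I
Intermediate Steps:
h = 21 (h = 3*7 = 21)
j(f) = 63*sqrt(f) (j(f) = 3*(21*sqrt(f)) = 63*sqrt(f))
Z(34, j(-6))*(-35) = (63*sqrt(-6))*(-35) = (63*(I*sqrt(6)))*(-35) = (63*I*sqrt(6))*(-35) = -2205*I*sqrt(6)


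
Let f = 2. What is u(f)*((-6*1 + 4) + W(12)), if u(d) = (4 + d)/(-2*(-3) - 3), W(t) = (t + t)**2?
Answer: 1148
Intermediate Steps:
W(t) = 4*t**2 (W(t) = (2*t)**2 = 4*t**2)
u(d) = 4/3 + d/3 (u(d) = (4 + d)/(6 - 3) = (4 + d)/3 = (4 + d)*(1/3) = 4/3 + d/3)
u(f)*((-6*1 + 4) + W(12)) = (4/3 + (1/3)*2)*((-6*1 + 4) + 4*12**2) = (4/3 + 2/3)*((-6 + 4) + 4*144) = 2*(-2 + 576) = 2*574 = 1148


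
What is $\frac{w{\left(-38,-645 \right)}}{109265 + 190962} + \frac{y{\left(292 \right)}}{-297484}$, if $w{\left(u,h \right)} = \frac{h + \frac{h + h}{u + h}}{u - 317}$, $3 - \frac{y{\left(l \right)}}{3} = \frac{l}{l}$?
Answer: $- \frac{30609887775}{2165521080497962} \approx -1.4135 \cdot 10^{-5}$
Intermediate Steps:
$y{\left(l \right)} = 6$ ($y{\left(l \right)} = 9 - 3 \frac{l}{l} = 9 - 3 = 6$)
$w{\left(u,h \right)} = \frac{h + \frac{2 h}{h + u}}{-317 + u}$
$\frac{w{\left(-38,-645 \right)}}{109265 + 190962} + \frac{y{\left(292 \right)}}{-297484} = \frac{\left(-645\right) \frac{1}{\left(-38\right)^{2} - -204465 - -12046 - -24510} \left(2 - 645 - 38\right)}{109265 + 190962} + \frac{6}{-297484} = \frac{\left(-645\right) \frac{1}{1444 + 204465 + 12046 + 24510} \left(-681\right)}{300227} + 6 \left(- \frac{1}{297484}\right) = \left(-645\right) \frac{1}{242465} \left(-681\right) \frac{1}{300227} - \frac{3}{148742} = \frac{87849}{48493} \cdot \frac{1}{300227} - \frac{3}{148742} = \frac{87849}{14558907911} - \frac{3}{148742} = - \frac{30609887775}{2165521080497962}$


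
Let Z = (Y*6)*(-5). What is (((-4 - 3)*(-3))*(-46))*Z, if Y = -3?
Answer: -86940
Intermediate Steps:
Z = 90 (Z = -3*6*(-5) = -18*(-5) = 90)
(((-4 - 3)*(-3))*(-46))*Z = (((-4 - 3)*(-3))*(-46))*90 = (-7*(-3)*(-46))*90 = (21*(-46))*90 = -966*90 = -86940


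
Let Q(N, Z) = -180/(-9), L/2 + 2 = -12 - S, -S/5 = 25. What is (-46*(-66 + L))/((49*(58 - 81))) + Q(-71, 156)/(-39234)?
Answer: 6120014/961233 ≈ 6.3668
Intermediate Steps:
S = -125 (S = -5*25 = -125)
L = 222 (L = -4 + 2*(-12 - 1*(-125)) = -4 + 2*(-12 + 125) = -4 + 2*113 = -4 + 226 = 222)
Q(N, Z) = 20 (Q(N, Z) = -180*(-⅑) = 20)
(-46*(-66 + L))/((49*(58 - 81))) + Q(-71, 156)/(-39234) = (-46*(-66 + 222))/((49*(58 - 81))) + 20/(-39234) = (-46*156)/((49*(-23))) + 20*(-1/39234) = -7176/(-1127) - 10/19617 = -7176*(-1/1127) - 10/19617 = 312/49 - 10/19617 = 6120014/961233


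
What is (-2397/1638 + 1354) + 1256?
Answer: 1424261/546 ≈ 2608.5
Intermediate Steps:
(-2397/1638 + 1354) + 1256 = (-2397*1/1638 + 1354) + 1256 = (-799/546 + 1354) + 1256 = 738485/546 + 1256 = 1424261/546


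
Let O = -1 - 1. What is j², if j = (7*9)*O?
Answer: 15876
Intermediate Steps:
O = -2
j = -126 (j = (7*9)*(-2) = 63*(-2) = -126)
j² = (-126)² = 15876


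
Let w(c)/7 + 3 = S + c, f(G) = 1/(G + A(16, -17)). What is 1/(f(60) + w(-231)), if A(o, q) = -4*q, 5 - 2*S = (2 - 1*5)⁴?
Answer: -128/243711 ≈ -0.00052521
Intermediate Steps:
S = -38 (S = 5/2 - (2 - 1*5)⁴/2 = 5/2 - (2 - 5)⁴/2 = 5/2 - ½*(-3)⁴ = 5/2 - ½*81 = 5/2 - 81/2 = -38)
f(G) = 1/(68 + G) (f(G) = 1/(G - 4*(-17)) = 1/(G + 68) = 1/(68 + G))
w(c) = -287 + 7*c (w(c) = -21 + 7*(-38 + c) = -21 + (-266 + 7*c) = -287 + 7*c)
1/(f(60) + w(-231)) = 1/(1/(68 + 60) + (-287 + 7*(-231))) = 1/(1/128 + (-287 - 1617)) = 1/(1/128 - 1904) = 1/(-243711/128) = -128/243711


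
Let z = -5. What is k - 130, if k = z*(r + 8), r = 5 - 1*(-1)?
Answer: -200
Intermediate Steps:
r = 6 (r = 5 + 1 = 6)
k = -70 (k = -5*(6 + 8) = -5*14 = -70)
k - 130 = -70 - 130 = -200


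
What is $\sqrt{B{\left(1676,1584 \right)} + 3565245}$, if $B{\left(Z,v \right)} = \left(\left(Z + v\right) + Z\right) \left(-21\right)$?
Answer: $3 \sqrt{384621} \approx 1860.5$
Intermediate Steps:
$B{\left(Z,v \right)} = - 42 Z - 21 v$ ($B{\left(Z,v \right)} = \left(v + 2 Z\right) \left(-21\right) = - 42 Z - 21 v$)
$\sqrt{B{\left(1676,1584 \right)} + 3565245} = \sqrt{\left(\left(-42\right) 1676 - 33264\right) + 3565245} = \sqrt{\left(-70392 - 33264\right) + 3565245} = \sqrt{-103656 + 3565245} = \sqrt{3461589} = 3 \sqrt{384621}$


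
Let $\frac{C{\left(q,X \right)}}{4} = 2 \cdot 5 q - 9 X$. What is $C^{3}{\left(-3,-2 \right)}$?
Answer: $-110592$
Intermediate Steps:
$C{\left(q,X \right)} = - 36 X + 40 q$ ($C{\left(q,X \right)} = 4 \left(2 \cdot 5 q - 9 X\right) = 4 \left(10 q - 9 X\right) = 4 \left(- 9 X + 10 q\right) = - 36 X + 40 q$)
$C^{3}{\left(-3,-2 \right)} = \left(\left(-36\right) \left(-2\right) + 40 \left(-3\right)\right)^{3} = \left(72 - 120\right)^{3} = \left(-48\right)^{3} = -110592$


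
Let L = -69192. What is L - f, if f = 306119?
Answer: -375311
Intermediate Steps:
L - f = -69192 - 1*306119 = -69192 - 306119 = -375311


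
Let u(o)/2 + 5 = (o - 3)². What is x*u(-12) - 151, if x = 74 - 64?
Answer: 4249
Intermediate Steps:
x = 10
u(o) = -10 + 2*(-3 + o)² (u(o) = -10 + 2*(o - 3)² = -10 + 2*(-3 + o)²)
x*u(-12) - 151 = 10*(-10 + 2*(-3 - 12)²) - 151 = 10*(-10 + 2*(-15)²) - 151 = 10*(-10 + 2*225) - 151 = 10*(-10 + 450) - 151 = 10*440 - 151 = 4400 - 151 = 4249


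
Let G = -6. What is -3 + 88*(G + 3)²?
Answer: 789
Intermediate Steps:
-3 + 88*(G + 3)² = -3 + 88*(-6 + 3)² = -3 + 88*(-3)² = -3 + 88*9 = -3 + 792 = 789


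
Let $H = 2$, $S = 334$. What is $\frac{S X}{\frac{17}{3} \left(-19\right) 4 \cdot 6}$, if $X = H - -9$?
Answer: $- \frac{1837}{1292} \approx -1.4218$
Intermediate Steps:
$X = 11$ ($X = 2 - -9 = 2 + 9 = 11$)
$\frac{S X}{\frac{17}{3} \left(-19\right) 4 \cdot 6} = \frac{334 \cdot 11}{\frac{17}{3} \left(-19\right) 4 \cdot 6} = \frac{3674}{17 \cdot \frac{1}{3} \left(-19\right) 24} = \frac{3674}{\frac{17}{3} \left(-19\right) 24} = \frac{3674}{\left(- \frac{323}{3}\right) 24} = \frac{3674}{-2584} = 3674 \left(- \frac{1}{2584}\right) = - \frac{1837}{1292}$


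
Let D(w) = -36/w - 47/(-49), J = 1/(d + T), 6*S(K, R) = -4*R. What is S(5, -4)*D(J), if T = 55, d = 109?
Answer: -2313992/147 ≈ -15741.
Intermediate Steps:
S(K, R) = -2*R/3 (S(K, R) = (-4*R)/6 = -2*R/3)
J = 1/164 (J = 1/(109 + 55) = 1/164 ≈ 0.0060976)
D(w) = 47/49 - 36/w (D(w) = -36/w - 47*(-1/49) = -36/w + 47/49 = 47/49 - 36/w)
S(5, -4)*D(J) = (-⅔*(-4))*(47/49 - 36/1/164) = 8*(47/49 - 36*164)/3 = 8*(47/49 - 5904)/3 = (8/3)*(-289249/49) = -2313992/147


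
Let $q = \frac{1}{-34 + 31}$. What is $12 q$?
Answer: $-4$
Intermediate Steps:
$q = - \frac{1}{3}$ ($q = \frac{1}{-3} = - \frac{1}{3} \approx -0.33333$)
$12 q = 12 \left(- \frac{1}{3}\right) = -4$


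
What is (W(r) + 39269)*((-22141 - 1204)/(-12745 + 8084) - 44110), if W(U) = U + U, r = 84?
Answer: -8107196795505/4661 ≈ -1.7394e+9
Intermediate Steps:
W(U) = 2*U
(W(r) + 39269)*((-22141 - 1204)/(-12745 + 8084) - 44110) = (2*84 + 39269)*((-22141 - 1204)/(-12745 + 8084) - 44110) = (168 + 39269)*(-23345/(-4661) - 44110) = 39437*(-23345*(-1/4661) - 44110) = 39437*(23345/4661 - 44110) = 39437*(-205573365/4661) = -8107196795505/4661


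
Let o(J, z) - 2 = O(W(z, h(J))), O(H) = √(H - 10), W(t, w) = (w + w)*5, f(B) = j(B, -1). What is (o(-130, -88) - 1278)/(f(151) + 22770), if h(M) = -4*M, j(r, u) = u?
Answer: -1276/22769 + √5190/22769 ≈ -0.052877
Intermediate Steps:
f(B) = -1
W(t, w) = 10*w (W(t, w) = (2*w)*5 = 10*w)
O(H) = √(-10 + H)
o(J, z) = 2 + √(-10 - 40*J) (o(J, z) = 2 + √(-10 + 10*(-4*J)) = 2 + √(-10 - 40*J))
(o(-130, -88) - 1278)/(f(151) + 22770) = ((2 + √(-10 - 40*(-130))) - 1278)/(-1 + 22770) = ((2 + √(-10 + 5200)) - 1278)/22769 = ((2 + √5190) - 1278)*(1/22769) = (-1276 + √5190)*(1/22769) = -1276/22769 + √5190/22769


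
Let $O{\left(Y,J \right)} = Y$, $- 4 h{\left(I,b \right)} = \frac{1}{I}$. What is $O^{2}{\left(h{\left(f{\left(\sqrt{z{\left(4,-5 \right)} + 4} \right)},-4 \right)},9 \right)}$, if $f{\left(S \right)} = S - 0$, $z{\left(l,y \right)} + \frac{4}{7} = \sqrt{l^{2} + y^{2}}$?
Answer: $- \frac{21}{2866} + \frac{49 \sqrt{41}}{22928} \approx 0.006357$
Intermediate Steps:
$z{\left(l,y \right)} = - \frac{4}{7} + \sqrt{l^{2} + y^{2}}$
$f{\left(S \right)} = S$ ($f{\left(S \right)} = S + 0 = S$)
$h{\left(I,b \right)} = - \frac{1}{4 I}$
$O^{2}{\left(h{\left(f{\left(\sqrt{z{\left(4,-5 \right)} + 4} \right)},-4 \right)},9 \right)} = \left(- \frac{1}{4 \sqrt{\left(- \frac{4}{7} + \sqrt{4^{2} + \left(-5\right)^{2}}\right) + 4}}\right)^{2} = \left(- \frac{1}{4 \sqrt{\left(- \frac{4}{7} + \sqrt{16 + 25}\right) + 4}}\right)^{2} = \left(- \frac{1}{4 \sqrt{\left(- \frac{4}{7} + \sqrt{41}\right) + 4}}\right)^{2} = \left(- \frac{1}{4 \sqrt{\frac{24}{7} + \sqrt{41}}}\right)^{2} = \frac{1}{16 \left(\frac{24}{7} + \sqrt{41}\right)}$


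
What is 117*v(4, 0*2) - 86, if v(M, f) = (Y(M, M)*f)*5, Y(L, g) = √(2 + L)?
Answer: -86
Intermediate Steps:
v(M, f) = 5*f*√(2 + M) (v(M, f) = (√(2 + M)*f)*5 = (f*√(2 + M))*5 = 5*f*√(2 + M))
117*v(4, 0*2) - 86 = 117*(5*(0*2)*√(2 + 4)) - 86 = 117*(5*0*√6) - 86 = 117*0 - 86 = 0 - 86 = -86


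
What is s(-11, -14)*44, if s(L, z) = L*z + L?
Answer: 6292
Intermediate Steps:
s(L, z) = L + L*z
s(-11, -14)*44 = -11*(1 - 14)*44 = -11*(-13)*44 = 143*44 = 6292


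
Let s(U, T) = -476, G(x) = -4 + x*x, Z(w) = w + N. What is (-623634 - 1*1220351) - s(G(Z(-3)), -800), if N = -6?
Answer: -1843509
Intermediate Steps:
Z(w) = -6 + w (Z(w) = w - 6 = -6 + w)
G(x) = -4 + x²
(-623634 - 1*1220351) - s(G(Z(-3)), -800) = (-623634 - 1*1220351) - 1*(-476) = (-623634 - 1220351) + 476 = -1843985 + 476 = -1843509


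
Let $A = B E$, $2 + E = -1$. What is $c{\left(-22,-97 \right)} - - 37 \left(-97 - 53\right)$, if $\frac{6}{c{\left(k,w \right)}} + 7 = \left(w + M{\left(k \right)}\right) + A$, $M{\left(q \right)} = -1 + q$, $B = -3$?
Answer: $- \frac{327453}{59} \approx -5550.0$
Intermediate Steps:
$E = -3$ ($E = -2 - 1 = -3$)
$A = 9$ ($A = \left(-3\right) \left(-3\right) = 9$)
$c{\left(k,w \right)} = \frac{6}{1 + k + w}$ ($c{\left(k,w \right)} = \frac{6}{-7 + \left(\left(w + \left(-1 + k\right)\right) + 9\right)} = \frac{6}{-7 + \left(\left(-1 + k + w\right) + 9\right)} = \frac{6}{-7 + \left(8 + k + w\right)} = \frac{6}{1 + k + w}$)
$c{\left(-22,-97 \right)} - - 37 \left(-97 - 53\right) = \frac{6}{1 - 22 - 97} - - 37 \left(-97 - 53\right) = \frac{6}{-118} - \left(-37\right) \left(-150\right) = 6 \left(- \frac{1}{118}\right) - 5550 = - \frac{3}{59} - 5550 = - \frac{327453}{59}$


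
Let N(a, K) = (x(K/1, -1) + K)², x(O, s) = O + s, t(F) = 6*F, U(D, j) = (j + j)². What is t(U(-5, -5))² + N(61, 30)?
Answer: 363481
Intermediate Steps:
U(D, j) = 4*j² (U(D, j) = (2*j)² = 4*j²)
N(a, K) = (-1 + 2*K)² (N(a, K) = ((K/1 - 1) + K)² = ((K*1 - 1) + K)² = ((K - 1) + K)² = ((-1 + K) + K)² = (-1 + 2*K)²)
t(U(-5, -5))² + N(61, 30) = (6*(4*(-5)²))² + (-1 + 2*30)² = (6*(4*25))² + (-1 + 60)² = (6*100)² + 59² = 600² + 3481 = 360000 + 3481 = 363481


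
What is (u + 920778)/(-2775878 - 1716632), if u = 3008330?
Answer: -1964554/2246255 ≈ -0.87459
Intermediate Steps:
(u + 920778)/(-2775878 - 1716632) = (3008330 + 920778)/(-2775878 - 1716632) = 3929108/(-4492510) = 3929108*(-1/4492510) = -1964554/2246255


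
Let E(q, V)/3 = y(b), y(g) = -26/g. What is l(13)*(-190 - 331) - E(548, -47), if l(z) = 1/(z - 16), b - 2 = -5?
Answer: 443/3 ≈ 147.67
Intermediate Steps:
b = -3 (b = 2 - 5 = -3)
l(z) = 1/(-16 + z)
E(q, V) = 26 (E(q, V) = 3*(-26/(-3)) = 3*(-26*(-1/3)) = 3*(26/3) = 26)
l(13)*(-190 - 331) - E(548, -47) = (-190 - 331)/(-16 + 13) - 1*26 = -521/(-3) - 26 = -1/3*(-521) - 26 = 521/3 - 26 = 443/3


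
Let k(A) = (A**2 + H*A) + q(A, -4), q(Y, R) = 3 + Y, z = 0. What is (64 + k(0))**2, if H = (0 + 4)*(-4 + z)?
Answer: 4489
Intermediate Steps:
H = -16 (H = (0 + 4)*(-4 + 0) = 4*(-4) = -16)
k(A) = 3 + A**2 - 15*A (k(A) = (A**2 - 16*A) + (3 + A) = 3 + A**2 - 15*A)
(64 + k(0))**2 = (64 + (3 + 0**2 - 15*0))**2 = (64 + (3 + 0 + 0))**2 = (64 + 3)**2 = 67**2 = 4489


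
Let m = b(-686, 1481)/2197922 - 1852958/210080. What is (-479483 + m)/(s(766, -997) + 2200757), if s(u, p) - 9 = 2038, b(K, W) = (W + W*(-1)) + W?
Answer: -55350072713307719/254280378925085760 ≈ -0.21767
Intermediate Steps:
b(K, W) = W (b(K, W) = (W - W) + W = 0 + W = W)
s(u, p) = 2047 (s(u, p) = 9 + 2038 = 2047)
m = -1018086506199/115434863440 (m = 1481/2197922 - 1852958/210080 = 1481*(1/2197922) - 1852958*1/210080 = 1481/2197922 - 926479/105040 = -1018086506199/115434863440 ≈ -8.8196)
(-479483 + m)/(s(766, -997) + 2200757) = (-479483 - 1018086506199/115434863440)/(2047 + 2200757) = -55350072713307719/115434863440/2202804 = -55350072713307719/115434863440*1/2202804 = -55350072713307719/254280378925085760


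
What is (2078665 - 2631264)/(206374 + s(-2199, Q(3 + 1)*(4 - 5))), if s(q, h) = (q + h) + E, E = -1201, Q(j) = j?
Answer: -552599/202970 ≈ -2.7226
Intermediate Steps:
s(q, h) = -1201 + h + q (s(q, h) = (q + h) - 1201 = (h + q) - 1201 = -1201 + h + q)
(2078665 - 2631264)/(206374 + s(-2199, Q(3 + 1)*(4 - 5))) = (2078665 - 2631264)/(206374 + (-1201 + (3 + 1)*(4 - 5) - 2199)) = -552599/(206374 + (-1201 + 4*(-1) - 2199)) = -552599/(206374 + (-1201 - 4 - 2199)) = -552599/(206374 - 3404) = -552599/202970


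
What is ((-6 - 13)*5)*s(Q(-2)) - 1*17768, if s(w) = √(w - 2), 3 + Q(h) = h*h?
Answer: -17768 - 95*I ≈ -17768.0 - 95.0*I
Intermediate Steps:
Q(h) = -3 + h² (Q(h) = -3 + h*h = -3 + h²)
s(w) = √(-2 + w)
((-6 - 13)*5)*s(Q(-2)) - 1*17768 = ((-6 - 13)*5)*√(-2 + (-3 + (-2)²)) - 1*17768 = (-19*5)*√(-2 + (-3 + 4)) - 17768 = -95*√(-2 + 1) - 17768 = -95*I - 17768 = -17768 - 95*I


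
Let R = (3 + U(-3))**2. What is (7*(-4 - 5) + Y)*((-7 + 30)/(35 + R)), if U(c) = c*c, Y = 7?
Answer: -1288/179 ≈ -7.1955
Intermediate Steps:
U(c) = c**2
R = 144 (R = (3 + (-3)**2)**2 = (3 + 9)**2 = 12**2 = 144)
(7*(-4 - 5) + Y)*((-7 + 30)/(35 + R)) = (7*(-4 - 5) + 7)*((-7 + 30)/(35 + 144)) = (7*(-9) + 7)*(23/179) = (-63 + 7)*(23*(1/179)) = -56*23/179 = -1288/179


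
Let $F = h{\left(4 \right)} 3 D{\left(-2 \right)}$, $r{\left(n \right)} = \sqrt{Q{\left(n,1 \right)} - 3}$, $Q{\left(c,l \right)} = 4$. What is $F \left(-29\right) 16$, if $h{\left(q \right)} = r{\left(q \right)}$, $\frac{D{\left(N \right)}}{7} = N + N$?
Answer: $38976$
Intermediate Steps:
$D{\left(N \right)} = 14 N$ ($D{\left(N \right)} = 7 \left(N + N\right) = 7 \cdot 2 N = 14 N$)
$r{\left(n \right)} = 1$ ($r{\left(n \right)} = \sqrt{4 - 3} = \sqrt{1} = 1$)
$h{\left(q \right)} = 1$
$F = -84$ ($F = 1 \cdot 3 \cdot 14 \left(-2\right) = 3 \left(-28\right) = -84$)
$F \left(-29\right) 16 = \left(-84\right) \left(-29\right) 16 = 2436 \cdot 16 = 38976$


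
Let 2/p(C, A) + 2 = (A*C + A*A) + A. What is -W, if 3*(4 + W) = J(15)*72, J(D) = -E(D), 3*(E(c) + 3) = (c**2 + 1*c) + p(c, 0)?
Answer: 1844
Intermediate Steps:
p(C, A) = 2/(-2 + A + A**2 + A*C) (p(C, A) = 2/(-2 + ((A*C + A*A) + A)) = 2/(-2 + ((A*C + A**2) + A)) = 2/(-2 + ((A**2 + A*C) + A)) = 2/(-2 + (A + A**2 + A*C)) = 2/(-2 + A + A**2 + A*C))
E(c) = -10/3 + c/3 + c**2/3 (E(c) = -3 + ((c**2 + 1*c) + 2/(-2 + 0 + 0**2 + 0*c))/3 = -3 + ((c**2 + c) + 2/(-2 + 0 + 0 + 0))/3 = -3 + ((c + c**2) + 2/(-2))/3 = -3 + ((c + c**2) + 2*(-1/2))/3 = -3 + ((c + c**2) - 1)/3 = -3 + (-1 + c + c**2)/3 = -3 + (-1/3 + c/3 + c**2/3) = -10/3 + c/3 + c**2/3)
J(D) = 10/3 - D/3 - D**2/3 (J(D) = -(-10/3 + D/3 + D**2/3) = 10/3 - D/3 - D**2/3)
W = -1844 (W = -4 + ((10/3 - 1/3*15 - 1/3*15**2)*72)/3 = -4 + ((10/3 - 5 - 1/3*225)*72)/3 = -4 + ((10/3 - 5 - 75)*72)/3 = -4 + (-230/3*72)/3 = -4 + (1/3)*(-5520) = -4 - 1840 = -1844)
-W = -1*(-1844) = 1844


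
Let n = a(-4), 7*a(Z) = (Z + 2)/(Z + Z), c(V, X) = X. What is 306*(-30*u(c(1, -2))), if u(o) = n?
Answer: -2295/7 ≈ -327.86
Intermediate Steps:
a(Z) = (2 + Z)/(14*Z) (a(Z) = ((Z + 2)/(Z + Z))/7 = ((2 + Z)/((2*Z)))/7 = ((2 + Z)*(1/(2*Z)))/7 = ((2 + Z)/(2*Z))/7 = (2 + Z)/(14*Z))
n = 1/28 (n = (1/14)*(2 - 4)/(-4) = (1/14)*(-1/4)*(-2) = 1/28 ≈ 0.035714)
u(o) = 1/28
306*(-30*u(c(1, -2))) = 306*(-30*1/28) = 306*(-15/14) = -2295/7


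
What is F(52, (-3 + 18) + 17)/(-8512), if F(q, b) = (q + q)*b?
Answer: -52/133 ≈ -0.39098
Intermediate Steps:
F(q, b) = 2*b*q (F(q, b) = (2*q)*b = 2*b*q)
F(52, (-3 + 18) + 17)/(-8512) = (2*((-3 + 18) + 17)*52)/(-8512) = (2*(15 + 17)*52)*(-1/8512) = (2*32*52)*(-1/8512) = 3328*(-1/8512) = -52/133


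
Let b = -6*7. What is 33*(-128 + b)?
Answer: -5610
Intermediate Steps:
b = -42
33*(-128 + b) = 33*(-128 - 42) = 33*(-170) = -5610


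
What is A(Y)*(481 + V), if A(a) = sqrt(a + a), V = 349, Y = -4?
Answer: 1660*I*sqrt(2) ≈ 2347.6*I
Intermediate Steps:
A(a) = sqrt(2)*sqrt(a) (A(a) = sqrt(2*a) = sqrt(2)*sqrt(a))
A(Y)*(481 + V) = (sqrt(2)*sqrt(-4))*(481 + 349) = (sqrt(2)*(2*I))*830 = (2*I*sqrt(2))*830 = 1660*I*sqrt(2)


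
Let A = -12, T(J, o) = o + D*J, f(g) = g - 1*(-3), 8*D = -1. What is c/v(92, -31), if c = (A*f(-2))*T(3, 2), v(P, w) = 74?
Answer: -39/148 ≈ -0.26351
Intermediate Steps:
D = -1/8 (D = (1/8)*(-1) = -1/8 ≈ -0.12500)
f(g) = 3 + g (f(g) = g + 3 = 3 + g)
T(J, o) = o - J/8
c = -39/2 (c = (-12*(3 - 2))*(2 - 1/8*3) = (-12*1)*(2 - 3/8) = -12*13/8 = -39/2 ≈ -19.500)
c/v(92, -31) = -39/2/74 = -39/2*1/74 = -39/148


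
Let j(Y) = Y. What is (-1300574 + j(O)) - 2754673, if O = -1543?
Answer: -4056790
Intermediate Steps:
(-1300574 + j(O)) - 2754673 = (-1300574 - 1543) - 2754673 = -1302117 - 2754673 = -4056790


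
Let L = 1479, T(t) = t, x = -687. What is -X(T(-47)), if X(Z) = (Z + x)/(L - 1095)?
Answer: 367/192 ≈ 1.9115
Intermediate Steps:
X(Z) = -229/128 + Z/384 (X(Z) = (Z - 687)/(1479 - 1095) = (-687 + Z)/384 = (-687 + Z)*(1/384) = -229/128 + Z/384)
-X(T(-47)) = -(-229/128 + (1/384)*(-47)) = -(-229/128 - 47/384) = -1*(-367/192) = 367/192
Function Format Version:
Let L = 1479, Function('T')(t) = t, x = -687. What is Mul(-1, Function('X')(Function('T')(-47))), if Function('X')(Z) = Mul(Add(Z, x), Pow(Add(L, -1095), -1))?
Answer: Rational(367, 192) ≈ 1.9115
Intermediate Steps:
Function('X')(Z) = Add(Rational(-229, 128), Mul(Rational(1, 384), Z)) (Function('X')(Z) = Mul(Add(Z, -687), Pow(Add(1479, -1095), -1)) = Mul(Add(-687, Z), Pow(384, -1)) = Mul(Add(-687, Z), Rational(1, 384)) = Add(Rational(-229, 128), Mul(Rational(1, 384), Z)))
Mul(-1, Function('X')(Function('T')(-47))) = Mul(-1, Add(Rational(-229, 128), Mul(Rational(1, 384), -47))) = Mul(-1, Add(Rational(-229, 128), Rational(-47, 384))) = Mul(-1, Rational(-367, 192)) = Rational(367, 192)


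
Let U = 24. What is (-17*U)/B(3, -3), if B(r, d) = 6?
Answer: -68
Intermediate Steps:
(-17*U)/B(3, -3) = -17*24/6 = -408*⅙ = -68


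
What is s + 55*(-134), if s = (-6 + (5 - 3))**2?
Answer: -7354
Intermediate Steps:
s = 16 (s = (-6 + 2)**2 = (-4)**2 = 16)
s + 55*(-134) = 16 + 55*(-134) = 16 - 7370 = -7354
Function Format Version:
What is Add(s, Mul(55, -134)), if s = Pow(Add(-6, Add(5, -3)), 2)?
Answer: -7354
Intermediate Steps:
s = 16 (s = Pow(Add(-6, 2), 2) = Pow(-4, 2) = 16)
Add(s, Mul(55, -134)) = Add(16, Mul(55, -134)) = Add(16, -7370) = -7354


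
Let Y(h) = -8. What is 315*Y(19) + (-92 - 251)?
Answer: -2863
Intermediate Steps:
315*Y(19) + (-92 - 251) = 315*(-8) + (-92 - 251) = -2520 - 343 = -2863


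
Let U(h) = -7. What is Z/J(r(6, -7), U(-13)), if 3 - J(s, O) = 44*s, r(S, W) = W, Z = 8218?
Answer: 8218/311 ≈ 26.424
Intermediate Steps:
J(s, O) = 3 - 44*s
Z/J(r(6, -7), U(-13)) = 8218/(3 - 44*(-7)) = 8218/(3 + 308) = 8218/311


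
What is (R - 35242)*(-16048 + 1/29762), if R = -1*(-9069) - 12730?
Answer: 18580873229225/29762 ≈ 6.2432e+8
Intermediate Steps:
R = -3661 (R = 9069 - 12730 = -3661)
(R - 35242)*(-16048 + 1/29762) = (-3661 - 35242)*(-16048 + 1/29762) = -38903*(-16048 + 1/29762) = -38903*(-477620575/29762) = 18580873229225/29762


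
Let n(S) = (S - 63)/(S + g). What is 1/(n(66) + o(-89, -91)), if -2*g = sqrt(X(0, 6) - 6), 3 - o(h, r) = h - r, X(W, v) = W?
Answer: 3037/3175 - I*sqrt(6)/3175 ≈ 0.95654 - 0.00077149*I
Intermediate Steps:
o(h, r) = 3 + r - h (o(h, r) = 3 - (h - r) = 3 + (r - h) = 3 + r - h)
g = -I*sqrt(6)/2 (g = -sqrt(0 - 6)/2 = -I*sqrt(6)/2 ≈ -1.2247*I)
n(S) = (-63 + S)/(S - I*sqrt(6)/2) (n(S) = (S - 63)/(S - I*sqrt(6)/2) = (-63 + S)/(S - I*sqrt(6)/2))
1/(n(66) + o(-89, -91)) = 1/(2*(-63 + 66)/(2*66 - I*sqrt(6)) + (3 - 91 - 1*(-89))) = 1/(2*3/(132 - I*sqrt(6)) + (3 - 91 + 89)) = 1/(6/(132 - I*sqrt(6)) + 1) = 1/(1 + 6/(132 - I*sqrt(6)))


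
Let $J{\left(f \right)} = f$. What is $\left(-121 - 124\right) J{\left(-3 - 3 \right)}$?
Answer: $1470$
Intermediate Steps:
$\left(-121 - 124\right) J{\left(-3 - 3 \right)} = \left(-121 - 124\right) \left(-3 - 3\right) = \left(-245\right) \left(-6\right) = 1470$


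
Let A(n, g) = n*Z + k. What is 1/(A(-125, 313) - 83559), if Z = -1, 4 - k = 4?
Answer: -1/83434 ≈ -1.1986e-5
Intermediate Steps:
k = 0 (k = 4 - 1*4 = 4 - 4 = 0)
A(n, g) = -n (A(n, g) = n*(-1) + 0 = -n + 0 = -n)
1/(A(-125, 313) - 83559) = 1/(-1*(-125) - 83559) = 1/(125 - 83559) = 1/(-83434) = -1/83434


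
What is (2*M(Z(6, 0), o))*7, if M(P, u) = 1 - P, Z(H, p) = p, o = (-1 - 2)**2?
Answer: 14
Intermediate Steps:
o = 9 (o = (-3)**2 = 9)
(2*M(Z(6, 0), o))*7 = (2*(1 - 1*0))*7 = (2*(1 + 0))*7 = (2*1)*7 = 2*7 = 14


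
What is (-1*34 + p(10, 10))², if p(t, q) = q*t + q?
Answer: 5776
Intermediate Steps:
p(t, q) = q + q*t
(-1*34 + p(10, 10))² = (-1*34 + 10*(1 + 10))² = (-34 + 10*11)² = (-34 + 110)² = 76² = 5776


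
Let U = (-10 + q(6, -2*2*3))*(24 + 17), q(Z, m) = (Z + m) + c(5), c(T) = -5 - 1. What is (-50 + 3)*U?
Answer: 42394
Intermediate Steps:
c(T) = -6
q(Z, m) = -6 + Z + m (q(Z, m) = (Z + m) - 6 = -6 + Z + m)
U = -902 (U = (-10 + (-6 + 6 - 2*2*3))*(24 + 17) = (-10 + (-6 + 6 - 4*3))*41 = (-10 + (-6 + 6 - 12))*41 = (-10 - 12)*41 = -22*41 = -902)
(-50 + 3)*U = (-50 + 3)*(-902) = -47*(-902) = 42394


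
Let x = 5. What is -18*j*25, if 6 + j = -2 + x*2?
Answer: -900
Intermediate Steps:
j = 2 (j = -6 + (-2 + 5*2) = -6 + (-2 + 10) = -6 + 8 = 2)
-18*j*25 = -18*2*25 = -36*25 = -900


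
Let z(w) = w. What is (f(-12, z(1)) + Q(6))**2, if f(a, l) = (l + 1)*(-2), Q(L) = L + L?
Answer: 64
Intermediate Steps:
Q(L) = 2*L
f(a, l) = -2 - 2*l (f(a, l) = (1 + l)*(-2) = -2 - 2*l)
(f(-12, z(1)) + Q(6))**2 = ((-2 - 2*1) + 2*6)**2 = ((-2 - 2) + 12)**2 = (-4 + 12)**2 = 8**2 = 64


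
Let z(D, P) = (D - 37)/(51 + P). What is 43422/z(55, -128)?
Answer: -557249/3 ≈ -1.8575e+5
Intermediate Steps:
z(D, P) = (-37 + D)/(51 + P)
43422/z(55, -128) = 43422/(((-37 + 55)/(51 - 128))) = 43422/((18/(-77))) = 43422/((-1/77*18)) = 43422/(-18/77) = 43422*(-77/18) = -557249/3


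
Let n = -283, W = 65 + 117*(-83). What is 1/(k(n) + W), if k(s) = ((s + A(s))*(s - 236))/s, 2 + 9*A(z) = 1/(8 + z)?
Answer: -233475/2373368698 ≈ -9.8373e-5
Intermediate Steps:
A(z) = -2/9 + 1/(9*(8 + z))
W = -9646 (W = 65 - 9711 = -9646)
k(s) = (-236 + s)*(s + (-15 - 2*s)/(9*(8 + s)))/s (k(s) = ((s + (-15 - 2*s)/(9*(8 + s)))*(s - 236))/s = ((s + (-15 - 2*s)/(9*(8 + s)))*(-236 + s))/s = ((-236 + s)*(s + (-15 - 2*s)/(9*(8 + s))))/s = (-236 + s)*(s + (-15 - 2*s)/(9*(8 + s)))/s)
1/(k(n) + W) = 1/((⅑)*(3540 - 16535*(-283) - 2054*(-283)² + 9*(-283)³)/(-283*(8 - 283)) - 9646) = 1/((⅑)*(-1/283)*(3540 + 4679405 - 2054*80089 + 9*(-22665187))/(-275) - 9646) = 1/((⅑)*(-1/283)*(-1/275)*(3540 + 4679405 - 164502806 - 203986683) - 9646) = 1/((⅑)*(-1/283)*(-1/275)*(-363806544) - 9646) = 1/(-121268848/233475 - 9646) = 1/(-2373368698/233475) = -233475/2373368698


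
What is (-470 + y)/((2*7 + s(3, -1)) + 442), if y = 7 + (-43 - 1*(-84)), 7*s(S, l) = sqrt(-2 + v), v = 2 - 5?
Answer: -9429168/10188869 + 2954*I*sqrt(5)/10188869 ≈ -0.92544 + 0.00064829*I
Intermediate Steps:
v = -3
s(S, l) = I*sqrt(5)/7 (s(S, l) = sqrt(-2 - 3)/7 = sqrt(-5)/7 = (I*sqrt(5))/7 = I*sqrt(5)/7)
y = 48 (y = 7 + (-43 + 84) = 7 + 41 = 48)
(-470 + y)/((2*7 + s(3, -1)) + 442) = (-470 + 48)/((2*7 + I*sqrt(5)/7) + 442) = -422/((14 + I*sqrt(5)/7) + 442) = -422/(456 + I*sqrt(5)/7)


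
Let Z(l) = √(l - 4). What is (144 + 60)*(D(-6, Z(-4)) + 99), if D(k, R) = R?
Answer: 20196 + 408*I*√2 ≈ 20196.0 + 577.0*I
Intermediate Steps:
Z(l) = √(-4 + l)
(144 + 60)*(D(-6, Z(-4)) + 99) = (144 + 60)*(√(-4 - 4) + 99) = 204*(√(-8) + 99) = 204*(2*I*√2 + 99) = 204*(99 + 2*I*√2) = 20196 + 408*I*√2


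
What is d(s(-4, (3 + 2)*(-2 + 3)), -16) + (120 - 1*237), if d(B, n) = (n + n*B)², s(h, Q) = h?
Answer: 2187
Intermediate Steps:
d(B, n) = (n + B*n)²
d(s(-4, (3 + 2)*(-2 + 3)), -16) + (120 - 1*237) = (-16)²*(1 - 4)² + (120 - 1*237) = 256*(-3)² + (120 - 237) = 256*9 - 117 = 2304 - 117 = 2187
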